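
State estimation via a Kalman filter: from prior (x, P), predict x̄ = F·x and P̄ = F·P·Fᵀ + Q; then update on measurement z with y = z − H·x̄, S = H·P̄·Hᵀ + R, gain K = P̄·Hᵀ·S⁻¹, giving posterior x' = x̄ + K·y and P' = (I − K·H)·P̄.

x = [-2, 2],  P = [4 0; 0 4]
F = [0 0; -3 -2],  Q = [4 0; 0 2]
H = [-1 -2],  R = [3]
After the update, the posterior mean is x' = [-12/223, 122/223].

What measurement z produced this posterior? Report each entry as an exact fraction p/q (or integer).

x̄ = F·x = [0, 2]
P̄ = F·P·Fᵀ + Q = [4 0; 0 54]
S = H·P̄·Hᵀ + R = [223]
K = P̄·Hᵀ·S⁻¹ = [-4/223; -108/223]
x' − x̄ = [-12/223, -324/223] = K·y
y = (KᵀK)⁻¹·Kᵀ·(x' − x̄) = [3]
z = y + H·x̄ = [3] + [-4] = [-1]

z = [-1]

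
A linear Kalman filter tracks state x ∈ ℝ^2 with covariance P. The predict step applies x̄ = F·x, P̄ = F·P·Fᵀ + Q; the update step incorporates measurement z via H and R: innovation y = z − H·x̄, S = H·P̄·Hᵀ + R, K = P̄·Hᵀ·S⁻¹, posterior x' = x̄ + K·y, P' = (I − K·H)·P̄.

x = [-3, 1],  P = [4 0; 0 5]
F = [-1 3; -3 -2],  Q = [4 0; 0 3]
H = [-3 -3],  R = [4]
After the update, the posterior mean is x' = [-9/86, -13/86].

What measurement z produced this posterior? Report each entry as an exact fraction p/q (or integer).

x̄ = F·x = [6, 7]
P̄ = F·P·Fᵀ + Q = [53 -18; -18 59]
S = H·P̄·Hᵀ + R = [688]
K = P̄·Hᵀ·S⁻¹ = [-105/688; -123/688]
x' − x̄ = [-525/86, -615/86] = K·y
y = (KᵀK)⁻¹·Kᵀ·(x' − x̄) = [40]
z = y + H·x̄ = [40] + [-39] = [1]

z = [1]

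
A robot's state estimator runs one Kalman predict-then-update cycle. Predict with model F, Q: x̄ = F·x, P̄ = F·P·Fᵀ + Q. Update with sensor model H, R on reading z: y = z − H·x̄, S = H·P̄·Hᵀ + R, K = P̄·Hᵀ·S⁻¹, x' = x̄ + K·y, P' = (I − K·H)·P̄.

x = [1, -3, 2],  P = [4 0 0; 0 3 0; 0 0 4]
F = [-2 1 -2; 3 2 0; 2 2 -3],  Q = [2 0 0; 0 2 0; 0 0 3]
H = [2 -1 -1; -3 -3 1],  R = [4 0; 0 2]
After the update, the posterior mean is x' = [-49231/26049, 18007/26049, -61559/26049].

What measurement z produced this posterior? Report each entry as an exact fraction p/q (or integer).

z = [-2, 1]

x̄ = F·x = [-9, -3, -10]
P̄ = F·P·Fᵀ + Q = [37 -18 14; -18 50 36; 14 36 67]
S = H·P̄·Hᵀ + R = [357 57; 57 228]
K = P̄·Hᵀ·S⁻¹ = [355/1371 -6599/26049; -428/1371 -4822/26049; -217/1371 -8452/26049]
x' − x̄ = [185210/26049, 96154/26049, 198931/26049] = K·y
y = (KᵀK)⁻¹·Kᵀ·(x' − x̄) = [3, -25]
z = y + H·x̄ = [3, -25] + [-5, 26] = [-2, 1]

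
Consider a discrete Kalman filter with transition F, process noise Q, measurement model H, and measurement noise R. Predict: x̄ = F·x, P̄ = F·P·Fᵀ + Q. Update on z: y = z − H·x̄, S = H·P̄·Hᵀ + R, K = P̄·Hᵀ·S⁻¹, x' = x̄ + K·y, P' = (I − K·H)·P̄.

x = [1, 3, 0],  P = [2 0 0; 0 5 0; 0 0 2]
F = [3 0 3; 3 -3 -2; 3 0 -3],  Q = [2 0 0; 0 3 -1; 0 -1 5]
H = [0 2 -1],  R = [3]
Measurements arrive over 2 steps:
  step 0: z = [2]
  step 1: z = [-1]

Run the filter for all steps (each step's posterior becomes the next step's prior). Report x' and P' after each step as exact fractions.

step 0: x̄ = F·x = [3, -6, 3]
step 0: P̄ = F·P·Fᵀ + Q = [38 6 0; 6 74 29; 0 29 41]
step 0: y = z − H·x̄ = [17]
step 0: S = H·P̄·Hᵀ + R = [224]
step 0: K = P̄·Hᵀ·S⁻¹ = [3/56; 17/32; 17/224]
step 0: x' = x̄ + K·y = [219/56, 97/32, 961/224]
step 0: P' = (I − K·H)·P̄ = [523/14 -3/8 -51/56; -3/8 345/32 639/32; -51/56 639/32 8895/224]
step 1: x̄ = F·x = [5511/224, -1331/224, -255/224]
step 1: P̄ = F·P·Fᵀ + Q = [152143/224 -18171/224 -4743/224; -18171/224 190935/224 172531/224; -4743/224 172531/224 160159/224]
step 1: y = z − H·x̄ = [2183/224]
step 1: S = H·P̄·Hᵀ + R = [234447/224]
step 1: K = P̄·Hᵀ·S⁻¹ = [-10533/78149; 209339/234447; 184903/234447]
step 1: x' = x̄ + K·y = [1820025/78149, 647045/234447, 1535086/234447]
step 1: P' = (I − K·H)·P̄ = [51593710/78149 3504117/78149 7039833/78149; 3504117/78149 4202326/234447 7776635/234447; 7039833/78149 7776635/234447 14998561/234447]

step 0: x' = [219/56, 97/32, 961/224], P' = [523/14 -3/8 -51/56; -3/8 345/32 639/32; -51/56 639/32 8895/224]
step 1: x' = [1820025/78149, 647045/234447, 1535086/234447], P' = [51593710/78149 3504117/78149 7039833/78149; 3504117/78149 4202326/234447 7776635/234447; 7039833/78149 7776635/234447 14998561/234447]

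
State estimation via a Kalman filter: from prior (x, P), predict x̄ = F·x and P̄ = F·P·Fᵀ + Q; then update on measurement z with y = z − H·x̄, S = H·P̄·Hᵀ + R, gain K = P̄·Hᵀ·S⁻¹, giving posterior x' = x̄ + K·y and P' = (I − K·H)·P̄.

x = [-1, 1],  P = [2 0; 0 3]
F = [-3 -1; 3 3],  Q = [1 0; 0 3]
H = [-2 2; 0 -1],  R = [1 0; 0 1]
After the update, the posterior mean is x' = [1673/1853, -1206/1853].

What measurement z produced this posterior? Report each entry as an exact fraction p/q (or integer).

z = [-3, 1]

x̄ = F·x = [2, 0]
P̄ = F·P·Fᵀ + Q = [22 -27; -27 48]
S = H·P̄·Hᵀ + R = [497 -150; -150 49]
K = P̄·Hᵀ·S⁻¹ = [-752/1853 -1281/1853; 150/1853 -1356/1853]
x' − x̄ = [-2033/1853, -1206/1853] = K·y
y = (KᵀK)⁻¹·Kᵀ·(x' − x̄) = [1, 1]
z = y + H·x̄ = [1, 1] + [-4, 0] = [-3, 1]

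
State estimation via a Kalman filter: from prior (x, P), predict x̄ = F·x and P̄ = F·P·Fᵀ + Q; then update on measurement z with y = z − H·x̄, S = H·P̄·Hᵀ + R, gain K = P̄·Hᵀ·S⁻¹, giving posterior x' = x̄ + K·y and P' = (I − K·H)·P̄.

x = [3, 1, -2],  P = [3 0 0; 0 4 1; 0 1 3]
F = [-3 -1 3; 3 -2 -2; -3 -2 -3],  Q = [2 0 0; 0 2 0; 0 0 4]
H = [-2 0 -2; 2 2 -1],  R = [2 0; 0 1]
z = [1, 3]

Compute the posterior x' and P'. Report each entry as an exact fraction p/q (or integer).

x̄ = F·x = [-16, 11, -5]
P̄ = F·P·Fᵀ + Q = [54 -41 5; -41 65 17; 5 17 86]
y = z − H·x̄ = [-41, 8]
S = H·P̄·Hᵀ + R = [602 42; 42 147]
K = P̄·Hᵀ·S⁻¹ = [-62/295 419/2065; 137/2065 1189/6195; -17/59 -12/59]
x' = x̄ + K·y = [-11894/2065, 60806/6195, 306/59]
P' = (I − K·H)·P̄ = [7357/295 -76822/2065 -1459/59; -76822/2065 346088/6195 2191/59; -1459/59 2191/59 1476/59]

x' = [-11894/2065, 60806/6195, 306/59]
P' = [7357/295 -76822/2065 -1459/59; -76822/2065 346088/6195 2191/59; -1459/59 2191/59 1476/59]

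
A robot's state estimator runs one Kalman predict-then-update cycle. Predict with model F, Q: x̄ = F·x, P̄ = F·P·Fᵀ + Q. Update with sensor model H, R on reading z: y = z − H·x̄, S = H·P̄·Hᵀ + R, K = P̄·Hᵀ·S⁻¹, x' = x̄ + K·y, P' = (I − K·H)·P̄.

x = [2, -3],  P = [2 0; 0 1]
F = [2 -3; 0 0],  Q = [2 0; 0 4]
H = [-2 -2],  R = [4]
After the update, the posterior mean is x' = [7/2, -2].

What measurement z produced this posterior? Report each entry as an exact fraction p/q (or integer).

z = [-2]

x̄ = F·x = [13, 0]
P̄ = F·P·Fᵀ + Q = [19 0; 0 4]
S = H·P̄·Hᵀ + R = [96]
K = P̄·Hᵀ·S⁻¹ = [-19/48; -1/12]
x' − x̄ = [-19/2, -2] = K·y
y = (KᵀK)⁻¹·Kᵀ·(x' − x̄) = [24]
z = y + H·x̄ = [24] + [-26] = [-2]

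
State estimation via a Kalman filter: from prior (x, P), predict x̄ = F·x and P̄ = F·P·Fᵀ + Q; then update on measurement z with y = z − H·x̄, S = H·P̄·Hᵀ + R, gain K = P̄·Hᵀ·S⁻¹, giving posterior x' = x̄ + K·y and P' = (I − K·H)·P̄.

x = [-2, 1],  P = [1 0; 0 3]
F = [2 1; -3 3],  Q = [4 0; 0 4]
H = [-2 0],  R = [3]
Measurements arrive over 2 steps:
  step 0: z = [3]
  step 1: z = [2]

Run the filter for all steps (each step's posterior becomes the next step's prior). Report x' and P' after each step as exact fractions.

step 0: x̄ = F·x = [-3, 9]
step 0: P̄ = F·P·Fᵀ + Q = [11 3; 3 40]
step 0: y = z − H·x̄ = [-3]
step 0: S = H·P̄·Hᵀ + R = [47]
step 0: K = P̄·Hᵀ·S⁻¹ = [-22/47; -6/47]
step 0: x' = x̄ + K·y = [-75/47, 441/47]
step 0: P' = (I − K·H)·P̄ = [33/47 9/47; 9/47 1844/47]
step 1: x̄ = F·x = [291/47, 1548/47]
step 1: P̄ = F·P·Fᵀ + Q = [2200/47 5361/47; 5361/47 16919/47]
step 1: y = z − H·x̄ = [676/47]
step 1: S = H·P̄·Hᵀ + R = [8941/47]
step 1: K = P̄·Hᵀ·S⁻¹ = [-4400/8941; -10722/8941]
step 1: x' = x̄ + K·y = [-7927/8941, 140268/8941]
step 1: P' = (I − K·H)·P̄ = [6600/8941 16083/8941; 16083/8941 772585/8941]

step 0: x' = [-75/47, 441/47], P' = [33/47 9/47; 9/47 1844/47]
step 1: x' = [-7927/8941, 140268/8941], P' = [6600/8941 16083/8941; 16083/8941 772585/8941]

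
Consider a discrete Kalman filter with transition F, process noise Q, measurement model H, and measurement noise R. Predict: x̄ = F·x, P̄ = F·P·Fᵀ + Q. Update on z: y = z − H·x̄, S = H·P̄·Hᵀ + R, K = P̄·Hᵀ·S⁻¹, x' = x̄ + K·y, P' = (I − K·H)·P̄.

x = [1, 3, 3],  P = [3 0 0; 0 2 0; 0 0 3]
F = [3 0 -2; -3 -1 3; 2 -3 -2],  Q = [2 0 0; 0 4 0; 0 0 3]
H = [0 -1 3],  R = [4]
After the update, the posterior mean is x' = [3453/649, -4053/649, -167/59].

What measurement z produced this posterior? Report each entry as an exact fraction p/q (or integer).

z = [-2]

x̄ = F·x = [-3, 3, -13]
P̄ = F·P·Fᵀ + Q = [41 -45 30; -45 60 -30; 30 -30 45]
S = H·P̄·Hᵀ + R = [649]
K = P̄·Hᵀ·S⁻¹ = [135/649; -150/649; 15/59]
x' − x̄ = [5400/649, -6000/649, 600/59] = K·y
y = (KᵀK)⁻¹·Kᵀ·(x' − x̄) = [40]
z = y + H·x̄ = [40] + [-42] = [-2]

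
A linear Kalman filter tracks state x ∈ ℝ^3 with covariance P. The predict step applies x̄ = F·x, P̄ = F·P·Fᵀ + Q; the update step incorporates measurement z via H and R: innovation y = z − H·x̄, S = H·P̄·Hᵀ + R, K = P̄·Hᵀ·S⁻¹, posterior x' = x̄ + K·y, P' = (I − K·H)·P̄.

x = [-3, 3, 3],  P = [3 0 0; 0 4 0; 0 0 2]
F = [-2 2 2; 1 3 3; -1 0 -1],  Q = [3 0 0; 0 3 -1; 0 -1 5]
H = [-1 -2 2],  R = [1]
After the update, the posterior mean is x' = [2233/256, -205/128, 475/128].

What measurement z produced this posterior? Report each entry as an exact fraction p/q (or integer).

z = [2]

x̄ = F·x = [18, 15, 0]
P̄ = F·P·Fᵀ + Q = [39 30 2; 30 60 -10; 2 -10 10]
S = H·P̄·Hᵀ + R = [512]
K = P̄·Hᵀ·S⁻¹ = [-95/512; -85/256; 19/256]
x' − x̄ = [-2375/256, -2125/128, 475/128] = K·y
y = (KᵀK)⁻¹·Kᵀ·(x' − x̄) = [50]
z = y + H·x̄ = [50] + [-48] = [2]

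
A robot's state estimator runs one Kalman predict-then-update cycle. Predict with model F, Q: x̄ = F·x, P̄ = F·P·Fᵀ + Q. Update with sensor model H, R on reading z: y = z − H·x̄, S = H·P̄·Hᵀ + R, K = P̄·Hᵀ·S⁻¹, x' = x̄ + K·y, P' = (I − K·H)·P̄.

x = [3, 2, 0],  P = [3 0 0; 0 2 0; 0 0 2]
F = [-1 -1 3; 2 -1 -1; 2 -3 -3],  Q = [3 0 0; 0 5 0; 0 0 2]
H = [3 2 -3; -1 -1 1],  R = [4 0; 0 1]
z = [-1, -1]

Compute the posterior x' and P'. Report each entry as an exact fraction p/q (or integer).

x' = [-269/67, 507/134, -157/134]
P' = [520/67 -31/67 486/67; -31/67 977/134 347/67; 486/67 347/67 765/67]

x̄ = F·x = [-5, 4, 0]
P̄ = F·P·Fᵀ + Q = [26 -10 -18; -10 21 24; -18 24 50]
y = z − H·x̄ = [6, -2]
S = H·P̄·Hᵀ + R = [688 -208; -208 66]
K = P̄·Hᵀ·S⁻¹ = [10/67 -3/67; -157/268 -221/134; -143/268 -68/67]
x' = x̄ + K·y = [-269/67, 507/134, -157/134]
P' = (I − K·H)·P̄ = [520/67 -31/67 486/67; -31/67 977/134 347/67; 486/67 347/67 765/67]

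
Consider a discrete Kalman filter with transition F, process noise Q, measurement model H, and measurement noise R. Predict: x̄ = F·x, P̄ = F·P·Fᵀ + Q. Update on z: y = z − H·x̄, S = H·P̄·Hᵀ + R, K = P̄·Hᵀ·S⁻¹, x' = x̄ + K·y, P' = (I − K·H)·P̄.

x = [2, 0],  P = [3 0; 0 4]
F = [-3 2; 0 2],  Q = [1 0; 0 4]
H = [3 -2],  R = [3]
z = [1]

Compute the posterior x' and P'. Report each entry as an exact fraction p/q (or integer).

x' = [178/287, 152/287]
P' = [2628/287 3792/287; 3792/287 5676/287]

x̄ = F·x = [-6, 0]
P̄ = F·P·Fᵀ + Q = [44 16; 16 20]
y = z − H·x̄ = [19]
S = H·P̄·Hᵀ + R = [287]
K = P̄·Hᵀ·S⁻¹ = [100/287; 8/287]
x' = x̄ + K·y = [178/287, 152/287]
P' = (I − K·H)·P̄ = [2628/287 3792/287; 3792/287 5676/287]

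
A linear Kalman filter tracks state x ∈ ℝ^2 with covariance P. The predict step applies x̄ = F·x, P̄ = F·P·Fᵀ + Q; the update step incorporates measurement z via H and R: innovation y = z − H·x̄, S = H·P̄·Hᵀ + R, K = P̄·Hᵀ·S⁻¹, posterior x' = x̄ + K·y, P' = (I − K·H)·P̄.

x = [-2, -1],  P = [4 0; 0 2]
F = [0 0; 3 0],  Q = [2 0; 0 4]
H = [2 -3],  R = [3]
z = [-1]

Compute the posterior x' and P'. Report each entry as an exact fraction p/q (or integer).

x' = [-76/371, 54/371]
P' = [726/371 480/371; 480/371 440/371]

x̄ = F·x = [0, -6]
P̄ = F·P·Fᵀ + Q = [2 0; 0 40]
y = z − H·x̄ = [-19]
S = H·P̄·Hᵀ + R = [371]
K = P̄·Hᵀ·S⁻¹ = [4/371; -120/371]
x' = x̄ + K·y = [-76/371, 54/371]
P' = (I − K·H)·P̄ = [726/371 480/371; 480/371 440/371]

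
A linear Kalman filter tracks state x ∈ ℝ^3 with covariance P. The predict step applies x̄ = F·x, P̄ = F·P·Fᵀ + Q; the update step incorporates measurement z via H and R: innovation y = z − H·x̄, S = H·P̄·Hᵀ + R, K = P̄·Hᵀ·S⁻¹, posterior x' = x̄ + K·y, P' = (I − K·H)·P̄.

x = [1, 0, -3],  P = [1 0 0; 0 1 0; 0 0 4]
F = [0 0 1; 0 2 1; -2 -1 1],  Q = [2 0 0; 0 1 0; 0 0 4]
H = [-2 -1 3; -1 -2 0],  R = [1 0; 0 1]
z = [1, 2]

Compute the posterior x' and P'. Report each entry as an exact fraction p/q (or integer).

x̄ = F·x = [-3, -3, -5]
P̄ = F·P·Fᵀ + Q = [6 4 4; 4 9 2; 4 2 13]
y = z − H·x̄ = [7, -7]
S = H·P̄·Hᵀ + R = [107 26; 26 59]
K = P̄·Hᵀ·S⁻¹ = [128/5637 -1394/5637; -77/5637 -2068/5637; 1919/5637 -1610/5637]
x' = x̄ + K·y = [-6257/5637, -2974/5637, -3482/5637]
P' = (I − K·H)·P̄ = [14818/5637 -6712/5637 7684/5637; -6712/5637 4390/5637 -3037/5637; 7684/5637 -3037/5637 4750/5637]

x' = [-6257/5637, -2974/5637, -3482/5637]
P' = [14818/5637 -6712/5637 7684/5637; -6712/5637 4390/5637 -3037/5637; 7684/5637 -3037/5637 4750/5637]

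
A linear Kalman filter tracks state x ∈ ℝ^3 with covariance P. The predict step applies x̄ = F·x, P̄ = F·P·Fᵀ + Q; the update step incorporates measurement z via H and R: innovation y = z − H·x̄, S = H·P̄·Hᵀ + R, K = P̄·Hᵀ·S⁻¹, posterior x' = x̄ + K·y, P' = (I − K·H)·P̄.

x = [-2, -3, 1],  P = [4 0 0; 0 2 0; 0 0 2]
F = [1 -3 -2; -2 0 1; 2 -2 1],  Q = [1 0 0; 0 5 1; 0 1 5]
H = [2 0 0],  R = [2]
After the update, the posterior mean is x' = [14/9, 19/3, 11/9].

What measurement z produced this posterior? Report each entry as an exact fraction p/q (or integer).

x̄ = F·x = [5, 5, 3]
P̄ = F·P·Fᵀ + Q = [31 -12 16; -12 23 -13; 16 -13 31]
S = H·P̄·Hᵀ + R = [126]
K = P̄·Hᵀ·S⁻¹ = [31/63; -4/21; 16/63]
x' − x̄ = [-31/9, 4/3, -16/9] = K·y
y = (KᵀK)⁻¹·Kᵀ·(x' − x̄) = [-7]
z = y + H·x̄ = [-7] + [10] = [3]

z = [3]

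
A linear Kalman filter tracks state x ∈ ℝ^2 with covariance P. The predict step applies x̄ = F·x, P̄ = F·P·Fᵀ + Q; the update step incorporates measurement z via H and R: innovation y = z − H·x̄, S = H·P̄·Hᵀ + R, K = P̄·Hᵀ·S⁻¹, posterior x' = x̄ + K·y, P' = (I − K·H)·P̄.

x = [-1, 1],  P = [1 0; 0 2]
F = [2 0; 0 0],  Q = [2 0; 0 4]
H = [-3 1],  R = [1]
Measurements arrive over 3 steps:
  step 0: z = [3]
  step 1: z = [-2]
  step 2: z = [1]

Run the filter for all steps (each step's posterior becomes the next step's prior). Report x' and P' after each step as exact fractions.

step 0: x' = [-64/59, -12/59], P' = [30/59 72/59; 72/59 220/59]
step 1: x' = [788/2437, -2008/2437], P' = [1190/2437 2856/2437; 2856/2437 8804/2437]
step 2: x' = [-21022/98891, 28660/98891], P' = [48170/98891 115608/98891; 115608/98891 356572/98891]

step 0: x̄ = F·x = [-2, 0]
step 0: P̄ = F·P·Fᵀ + Q = [6 0; 0 4]
step 0: y = z − H·x̄ = [-3]
step 0: S = H·P̄·Hᵀ + R = [59]
step 0: K = P̄·Hᵀ·S⁻¹ = [-18/59; 4/59]
step 0: x' = x̄ + K·y = [-64/59, -12/59]
step 0: P' = (I − K·H)·P̄ = [30/59 72/59; 72/59 220/59]
step 1: x̄ = F·x = [-128/59, 0]
step 1: P̄ = F·P·Fᵀ + Q = [238/59 0; 0 4]
step 1: y = z − H·x̄ = [-502/59]
step 1: S = H·P̄·Hᵀ + R = [2437/59]
step 1: K = P̄·Hᵀ·S⁻¹ = [-714/2437; 236/2437]
step 1: x' = x̄ + K·y = [788/2437, -2008/2437]
step 1: P' = (I − K·H)·P̄ = [1190/2437 2856/2437; 2856/2437 8804/2437]
step 2: x̄ = F·x = [1576/2437, 0]
step 2: P̄ = F·P·Fᵀ + Q = [9634/2437 0; 0 4]
step 2: y = z − H·x̄ = [7165/2437]
step 2: S = H·P̄·Hᵀ + R = [98891/2437]
step 2: K = P̄·Hᵀ·S⁻¹ = [-28902/98891; 9748/98891]
step 2: x' = x̄ + K·y = [-21022/98891, 28660/98891]
step 2: P' = (I − K·H)·P̄ = [48170/98891 115608/98891; 115608/98891 356572/98891]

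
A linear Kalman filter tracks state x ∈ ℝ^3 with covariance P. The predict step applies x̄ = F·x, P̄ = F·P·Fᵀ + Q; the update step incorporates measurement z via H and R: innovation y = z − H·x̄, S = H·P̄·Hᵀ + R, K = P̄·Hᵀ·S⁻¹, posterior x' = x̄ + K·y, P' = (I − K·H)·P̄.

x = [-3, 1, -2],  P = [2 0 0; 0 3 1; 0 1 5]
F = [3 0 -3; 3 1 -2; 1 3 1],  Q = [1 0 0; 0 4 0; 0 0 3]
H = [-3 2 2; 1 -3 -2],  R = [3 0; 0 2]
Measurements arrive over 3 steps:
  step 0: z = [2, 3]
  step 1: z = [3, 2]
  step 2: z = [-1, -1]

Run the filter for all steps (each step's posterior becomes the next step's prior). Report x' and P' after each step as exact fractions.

step 0: x̄ = F·x = [-3, -4, -2]
step 0: P̄ = F·P·Fᵀ + Q = [64 45 -18; 45 41 0; -18 0 43]
step 0: y = z − H·x̄ = [5, -10]
step 0: S = H·P̄·Hᵀ + R = [591 -259; -259 409]
step 0: K = P̄·Hᵀ·S⁻¹ = [-65507/174638 -56427/174638; -41879/174638 -59825/174638; 15162/87319 -12602/87319]
step 0: x' = x̄ + K·y = [-287179/174638, -309697/174638, 27192/87319]
step 0: P' = (I − K·H)·P̄ = [161921/174638 -14467/174638 79544/87319; -14467/174638 274221/174638 -179370/87319; 79544/87319 -179370/87319 321429/87319]
step 1: x̄ = F·x = [-1024689/174638, -22069/3011, -580943/87319]
step 1: P̄ = F·P·Fᵀ + Q = [4554065/174638 68292/3011 827823/87319; 68292/3011 76562/3011 31566/3011; 827823/87319 31566/3011 937808/87319]
step 1: y = z − H·x̄ = [2333623/174638, -4789813/174638]
step 1: S = H·P̄·Hᵀ + R = [14022987/174638 -9301051/174638; -9301051/174638 43952905/174638]
step 1: K = P̄·Hᵀ·S⁻¹ = [-1178016680/3033941443 -983735577/3033941443; -527447266/3033941443 -1010521162/3033941443; 211463610/3033941443 -479033780/3033941443]
step 1: x' = x̄ + K·y = [-6562052857/3033941443, -1569571271/3033941443, -4220934256/3033941443]
step 1: P' = (I − K·H)·P̄ = [2796336040/3033941443 -91150886/3033941443 2518629926/3033941443; -91150886/3033941443 3785685894/3033941443 -4713583122/3033941443; 2518629926/3033941443 -4713583122/3033941443 8808723426/3033941443]
step 2: x̄ = F·x = [-7023355803/3033941443, -12813861330/3033941443, -1191669302/233380111]
step 2: P̄ = F·P·Fᵀ + Q = [62144137969/3033941443 54107212734/3033941443 1812671382/233380111; 54107212734/3033941443 64407237790/3033941443 2100281202/233380111; 1812671382/233380111 2100281202/233380111 2383608665/233380111]
step 2: y = z − H·x̄ = [32507115660/3033941443, -65435571482/3033941443]
step 2: S = H·P̄·Hᵀ + R = [236341624398/3033941443 -186162883685/3033941443; -186162883685/3033941443 680566490789/3033941443]
step 2: K = P̄·Hᵀ·S⁻¹ = [-106042858336/275447808329 -88627082505/275447808329; -7153650600470/41592619057679 -13796068241318/41592619057679; 2910402980022/41592619057679 -6557210271592/41592619057679]
step 2: x' = x̄ + K·y = [137658678141/275447808329, 45237197795842/41592619057679, -39768996765230/41592619057679]
step 2: P' = (I − K·H)·P̄ = [252267228068/275447808329 -9151716118/275447808329 228488270716/275447808329; -9151716118/275447808329 51816906551682/41592619057679 -64620246153114/41592619057679; 228488270716/275447808329 -64620246153114/41592619057679 120738443940321/41592619057679]

step 0: x' = [-287179/174638, -309697/174638, 27192/87319], P' = [161921/174638 -14467/174638 79544/87319; -14467/174638 274221/174638 -179370/87319; 79544/87319 -179370/87319 321429/87319]
step 1: x' = [-6562052857/3033941443, -1569571271/3033941443, -4220934256/3033941443], P' = [2796336040/3033941443 -91150886/3033941443 2518629926/3033941443; -91150886/3033941443 3785685894/3033941443 -4713583122/3033941443; 2518629926/3033941443 -4713583122/3033941443 8808723426/3033941443]
step 2: x' = [137658678141/275447808329, 45237197795842/41592619057679, -39768996765230/41592619057679], P' = [252267228068/275447808329 -9151716118/275447808329 228488270716/275447808329; -9151716118/275447808329 51816906551682/41592619057679 -64620246153114/41592619057679; 228488270716/275447808329 -64620246153114/41592619057679 120738443940321/41592619057679]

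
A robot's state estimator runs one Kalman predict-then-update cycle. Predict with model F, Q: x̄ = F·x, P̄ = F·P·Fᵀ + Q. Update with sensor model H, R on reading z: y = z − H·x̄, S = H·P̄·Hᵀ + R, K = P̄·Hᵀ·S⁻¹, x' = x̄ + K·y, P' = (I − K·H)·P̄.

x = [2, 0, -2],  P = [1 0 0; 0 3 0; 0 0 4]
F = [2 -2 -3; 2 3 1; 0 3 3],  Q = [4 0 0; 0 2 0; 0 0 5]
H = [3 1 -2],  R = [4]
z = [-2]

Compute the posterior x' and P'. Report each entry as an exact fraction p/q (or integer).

x' = [30/1153, 7780/1153, 4996/1153]
P' = [2068/1153 -228/1153 2488/1153; -228/1153 28500/1153 14146/1153; 2488/1153 14146/1153 11323/1153]

x̄ = F·x = [10, 2, -6]
P̄ = F·P·Fᵀ + Q = [56 -26 -54; -26 37 39; -54 39 68]
y = z − H·x̄ = [-46]
S = H·P̄·Hᵀ + R = [1153]
K = P̄·Hᵀ·S⁻¹ = [250/1153; -119/1153; -259/1153]
x' = x̄ + K·y = [30/1153, 7780/1153, 4996/1153]
P' = (I − K·H)·P̄ = [2068/1153 -228/1153 2488/1153; -228/1153 28500/1153 14146/1153; 2488/1153 14146/1153 11323/1153]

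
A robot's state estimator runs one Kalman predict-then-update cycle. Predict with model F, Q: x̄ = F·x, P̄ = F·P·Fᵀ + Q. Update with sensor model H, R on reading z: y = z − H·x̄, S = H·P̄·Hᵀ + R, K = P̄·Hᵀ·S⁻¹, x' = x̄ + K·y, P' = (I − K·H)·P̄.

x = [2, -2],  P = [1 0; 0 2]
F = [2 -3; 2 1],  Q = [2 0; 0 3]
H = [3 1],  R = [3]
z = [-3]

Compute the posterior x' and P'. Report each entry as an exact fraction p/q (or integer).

x̄ = F·x = [10, 2]
P̄ = F·P·Fᵀ + Q = [24 -2; -2 9]
y = z − H·x̄ = [-35]
S = H·P̄·Hᵀ + R = [216]
K = P̄·Hᵀ·S⁻¹ = [35/108; 1/72]
x' = x̄ + K·y = [-145/108, 109/72]
P' = (I − K·H)·P̄ = [71/54 -107/36; -107/36 215/24]

x' = [-145/108, 109/72]
P' = [71/54 -107/36; -107/36 215/24]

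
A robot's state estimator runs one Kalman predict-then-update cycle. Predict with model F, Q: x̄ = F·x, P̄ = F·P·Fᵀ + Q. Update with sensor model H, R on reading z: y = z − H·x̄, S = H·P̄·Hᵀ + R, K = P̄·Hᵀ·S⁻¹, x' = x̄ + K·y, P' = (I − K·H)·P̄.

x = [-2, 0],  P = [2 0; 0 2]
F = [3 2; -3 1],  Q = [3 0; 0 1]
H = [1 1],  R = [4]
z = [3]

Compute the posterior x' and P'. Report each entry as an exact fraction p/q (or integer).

x̄ = F·x = [-6, 6]
P̄ = F·P·Fᵀ + Q = [29 -14; -14 21]
y = z − H·x̄ = [3]
S = H·P̄·Hᵀ + R = [26]
K = P̄·Hᵀ·S⁻¹ = [15/26; 7/26]
x' = x̄ + K·y = [-111/26, 177/26]
P' = (I − K·H)·P̄ = [529/26 -469/26; -469/26 497/26]

x' = [-111/26, 177/26]
P' = [529/26 -469/26; -469/26 497/26]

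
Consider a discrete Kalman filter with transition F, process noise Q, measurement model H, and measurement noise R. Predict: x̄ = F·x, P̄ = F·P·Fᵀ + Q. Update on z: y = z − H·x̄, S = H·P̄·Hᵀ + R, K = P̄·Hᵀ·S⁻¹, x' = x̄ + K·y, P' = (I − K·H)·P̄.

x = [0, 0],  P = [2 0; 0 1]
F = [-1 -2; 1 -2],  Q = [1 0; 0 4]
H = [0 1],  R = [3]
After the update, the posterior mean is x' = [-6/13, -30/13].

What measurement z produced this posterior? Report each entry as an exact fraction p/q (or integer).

z = [-3]

x̄ = F·x = [0, 0]
P̄ = F·P·Fᵀ + Q = [7 2; 2 10]
S = H·P̄·Hᵀ + R = [13]
K = P̄·Hᵀ·S⁻¹ = [2/13; 10/13]
x' − x̄ = [-6/13, -30/13] = K·y
y = (KᵀK)⁻¹·Kᵀ·(x' − x̄) = [-3]
z = y + H·x̄ = [-3] + [0] = [-3]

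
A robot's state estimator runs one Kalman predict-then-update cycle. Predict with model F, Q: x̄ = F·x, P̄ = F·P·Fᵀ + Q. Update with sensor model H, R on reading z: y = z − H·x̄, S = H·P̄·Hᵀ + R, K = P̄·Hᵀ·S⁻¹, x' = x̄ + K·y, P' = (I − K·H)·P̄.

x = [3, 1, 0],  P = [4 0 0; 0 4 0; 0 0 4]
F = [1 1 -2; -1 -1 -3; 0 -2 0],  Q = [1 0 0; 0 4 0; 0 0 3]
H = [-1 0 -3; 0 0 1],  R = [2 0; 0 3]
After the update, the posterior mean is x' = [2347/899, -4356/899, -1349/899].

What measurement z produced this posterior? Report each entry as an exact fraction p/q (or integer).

x̄ = F·x = [4, -4, -2]
P̄ = F·P·Fᵀ + Q = [25 16 -8; 16 48 8; -8 8 19]
S = H·P̄·Hᵀ + R = [150 -49; -49 22]
K = P̄·Hᵀ·S⁻¹ = [-414/899 -1249/899; -488/899 -760/899; -147/899 449/899]
x' − x̄ = [-1249/899, -760/899, 449/899] = K·y
y = (KᵀK)⁻¹·Kᵀ·(x' − x̄) = [0, 1]
z = y + H·x̄ = [0, 1] + [2, -2] = [2, -1]

z = [2, -1]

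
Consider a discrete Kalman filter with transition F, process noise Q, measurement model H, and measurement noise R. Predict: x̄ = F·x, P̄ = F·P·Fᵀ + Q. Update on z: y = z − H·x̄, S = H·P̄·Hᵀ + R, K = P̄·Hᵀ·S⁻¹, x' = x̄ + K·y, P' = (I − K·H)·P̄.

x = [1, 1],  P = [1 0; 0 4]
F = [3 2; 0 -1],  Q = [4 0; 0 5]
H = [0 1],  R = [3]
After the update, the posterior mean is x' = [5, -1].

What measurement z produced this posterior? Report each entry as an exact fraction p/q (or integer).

x̄ = F·x = [5, -1]
P̄ = F·P·Fᵀ + Q = [29 -8; -8 9]
S = H·P̄·Hᵀ + R = [12]
K = P̄·Hᵀ·S⁻¹ = [-2/3; 3/4]
x' − x̄ = [0, 0] = K·y
y = (KᵀK)⁻¹·Kᵀ·(x' − x̄) = [0]
z = y + H·x̄ = [0] + [-1] = [-1]

z = [-1]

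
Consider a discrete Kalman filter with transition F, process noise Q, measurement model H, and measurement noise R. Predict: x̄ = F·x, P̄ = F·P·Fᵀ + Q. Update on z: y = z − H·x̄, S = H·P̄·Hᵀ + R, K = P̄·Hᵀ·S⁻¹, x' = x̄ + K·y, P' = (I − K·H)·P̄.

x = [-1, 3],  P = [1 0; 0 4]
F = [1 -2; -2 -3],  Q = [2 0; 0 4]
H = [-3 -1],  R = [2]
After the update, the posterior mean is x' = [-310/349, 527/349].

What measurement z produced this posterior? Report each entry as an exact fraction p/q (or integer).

z = [1]

x̄ = F·x = [-7, -7]
P̄ = F·P·Fᵀ + Q = [19 22; 22 44]
S = H·P̄·Hᵀ + R = [349]
K = P̄·Hᵀ·S⁻¹ = [-79/349; -110/349]
x' − x̄ = [2133/349, 2970/349] = K·y
y = (KᵀK)⁻¹·Kᵀ·(x' − x̄) = [-27]
z = y + H·x̄ = [-27] + [28] = [1]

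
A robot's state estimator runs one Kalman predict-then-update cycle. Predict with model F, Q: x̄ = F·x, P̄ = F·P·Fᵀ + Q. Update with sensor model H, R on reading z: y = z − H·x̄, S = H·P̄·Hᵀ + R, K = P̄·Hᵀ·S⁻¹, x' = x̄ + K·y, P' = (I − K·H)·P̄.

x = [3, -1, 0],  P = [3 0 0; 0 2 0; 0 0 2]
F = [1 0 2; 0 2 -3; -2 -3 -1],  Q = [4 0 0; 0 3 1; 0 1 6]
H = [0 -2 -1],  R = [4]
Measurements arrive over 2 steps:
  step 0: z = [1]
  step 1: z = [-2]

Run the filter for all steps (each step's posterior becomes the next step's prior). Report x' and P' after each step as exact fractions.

step 0: x' = [35/23, 7/23, -41/23], P' = [457/69 73/69 -214/69; 73/69 1193/138 -1087/69; -214/69 -1087/69 2230/69]
step 1: x' = [-2291/81615, 148669/81615, -44228/27205], P' = [585049/81615 110794/81615 -306604/81615; 110794/81615 898579/81615 -1622734/81615; -306604/81615 -1622734/81615 3222344/81615]

step 0: x̄ = F·x = [3, -2, -3]
step 0: P̄ = F·P·Fᵀ + Q = [15 -12 -10; -12 29 -5; -10 -5 38]
step 0: y = z − H·x̄ = [-6]
step 0: S = H·P̄·Hᵀ + R = [138]
step 0: K = P̄·Hᵀ·S⁻¹ = [17/69; -53/138; -14/69]
step 0: x' = x̄ + K·y = [35/23, 7/23, -41/23]
step 0: P' = (I − K·H)·P̄ = [457/69 73/69 -214/69; 73/69 1193/138 -1087/69; -214/69 -1087/69 2230/69]
step 1: x̄ = F·x = [-47/23, 137/23, -50/23]
step 1: P̄ = F·P·Fᵀ + Q = [8797/69 -16940/69 1999/69; -16940/69 35707/69 -6005/69; 1999/69 -6005/69 6677/138]
step 1: y = z − H·x̄ = [178/23]
step 1: S = H·P̄·Hᵀ + R = [81615/46]
step 1: K = P̄·Hᵀ·S⁻¹ = [21254/81615; -43606/81615; 1927/27205]
step 1: x' = x̄ + K·y = [-2291/81615, 148669/81615, -44228/27205]
step 1: P' = (I − K·H)·P̄ = [585049/81615 110794/81615 -306604/81615; 110794/81615 898579/81615 -1622734/81615; -306604/81615 -1622734/81615 3222344/81615]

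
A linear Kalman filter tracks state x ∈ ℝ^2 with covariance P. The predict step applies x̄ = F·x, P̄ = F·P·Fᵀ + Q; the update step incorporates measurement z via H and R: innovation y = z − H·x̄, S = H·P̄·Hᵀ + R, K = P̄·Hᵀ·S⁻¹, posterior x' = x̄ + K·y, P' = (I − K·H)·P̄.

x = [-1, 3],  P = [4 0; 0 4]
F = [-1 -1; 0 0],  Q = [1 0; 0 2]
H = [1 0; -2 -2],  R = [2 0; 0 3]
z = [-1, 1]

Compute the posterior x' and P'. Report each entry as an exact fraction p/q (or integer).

x' = [-179/193, 60/193]
P' = [198/193 -144/193; -144/193 210/193]

x̄ = F·x = [-2, 0]
P̄ = F·P·Fᵀ + Q = [9 0; 0 2]
y = z − H·x̄ = [1, -3]
S = H·P̄·Hᵀ + R = [11 -18; -18 47]
K = P̄·Hᵀ·S⁻¹ = [99/193 -36/193; -72/193 -44/193]
x' = x̄ + K·y = [-179/193, 60/193]
P' = (I − K·H)·P̄ = [198/193 -144/193; -144/193 210/193]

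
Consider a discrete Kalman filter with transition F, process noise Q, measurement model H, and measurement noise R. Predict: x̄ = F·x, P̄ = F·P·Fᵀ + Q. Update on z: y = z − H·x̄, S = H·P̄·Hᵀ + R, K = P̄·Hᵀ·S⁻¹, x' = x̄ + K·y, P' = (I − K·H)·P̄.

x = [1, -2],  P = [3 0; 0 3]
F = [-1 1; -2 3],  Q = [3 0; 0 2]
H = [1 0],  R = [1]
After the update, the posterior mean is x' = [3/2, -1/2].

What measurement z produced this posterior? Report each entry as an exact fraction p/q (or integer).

z = [2]

x̄ = F·x = [-3, -8]
P̄ = F·P·Fᵀ + Q = [9 15; 15 41]
S = H·P̄·Hᵀ + R = [10]
K = P̄·Hᵀ·S⁻¹ = [9/10; 3/2]
x' − x̄ = [9/2, 15/2] = K·y
y = (KᵀK)⁻¹·Kᵀ·(x' − x̄) = [5]
z = y + H·x̄ = [5] + [-3] = [2]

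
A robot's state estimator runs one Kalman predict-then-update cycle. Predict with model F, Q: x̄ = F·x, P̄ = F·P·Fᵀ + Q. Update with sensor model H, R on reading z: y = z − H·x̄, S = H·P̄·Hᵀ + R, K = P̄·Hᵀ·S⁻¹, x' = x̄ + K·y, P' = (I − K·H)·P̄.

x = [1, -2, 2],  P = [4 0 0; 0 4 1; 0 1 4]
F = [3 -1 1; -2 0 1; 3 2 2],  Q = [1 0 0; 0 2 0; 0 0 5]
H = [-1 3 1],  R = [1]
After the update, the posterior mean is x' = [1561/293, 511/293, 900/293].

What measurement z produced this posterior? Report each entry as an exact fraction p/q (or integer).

z = [3]

x̄ = F·x = [7, 0, 3]
P̄ = F·P·Fᵀ + Q = [43 -21 36; -21 22 -14; 36 -14 81]
S = H·P̄·Hᵀ + R = [293]
K = P̄·Hᵀ·S⁻¹ = [-70/293; 73/293; 3/293]
x' − x̄ = [-490/293, 511/293, 21/293] = K·y
y = (KᵀK)⁻¹·Kᵀ·(x' − x̄) = [7]
z = y + H·x̄ = [7] + [-4] = [3]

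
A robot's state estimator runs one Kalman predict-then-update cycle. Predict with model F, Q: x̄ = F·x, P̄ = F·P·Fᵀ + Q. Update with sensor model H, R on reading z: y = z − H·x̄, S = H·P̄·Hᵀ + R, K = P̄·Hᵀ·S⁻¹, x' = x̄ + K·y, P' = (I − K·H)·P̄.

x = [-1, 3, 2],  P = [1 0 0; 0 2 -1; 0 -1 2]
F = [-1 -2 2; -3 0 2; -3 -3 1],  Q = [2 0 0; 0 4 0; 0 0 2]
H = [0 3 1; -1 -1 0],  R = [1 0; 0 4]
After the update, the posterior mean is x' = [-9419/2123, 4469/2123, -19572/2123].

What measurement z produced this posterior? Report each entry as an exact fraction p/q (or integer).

z = [-3, 2]

x̄ = F·x = [-1, 7, -4]
P̄ = F·P·Fᵀ + Q = [27 15 27; 15 21 19; 27 19 37]
S = H·P̄·Hᵀ + R = [341 -154; -154 82]
K = P̄·Hᵀ·S⁻¹ = [-282/2123 -147/193; 590/2123 16/193; 312/2123 -55/193]
x' − x̄ = [-7296/2123, -10392/2123, -11080/2123] = K·y
y = (KᵀK)⁻¹·Kᵀ·(x' − x̄) = [-20, 8]
z = y + H·x̄ = [-20, 8] + [17, -6] = [-3, 2]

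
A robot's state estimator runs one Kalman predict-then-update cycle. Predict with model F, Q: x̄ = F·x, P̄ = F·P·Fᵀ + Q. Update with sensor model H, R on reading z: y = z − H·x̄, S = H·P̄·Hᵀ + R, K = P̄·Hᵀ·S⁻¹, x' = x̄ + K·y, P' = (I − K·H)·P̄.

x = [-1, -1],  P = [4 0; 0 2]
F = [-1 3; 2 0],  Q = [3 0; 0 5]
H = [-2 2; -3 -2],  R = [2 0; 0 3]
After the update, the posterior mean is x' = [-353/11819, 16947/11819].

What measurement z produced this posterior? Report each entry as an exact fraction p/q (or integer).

x̄ = F·x = [-2, -2]
P̄ = F·P·Fᵀ + Q = [25 -8; -8 21]
S = H·P̄·Hᵀ + R = [250 82; 82 216]
K = P̄·Hᵀ·S⁻¹ = [-4709/23638 -4669/23638; 3501/11819 -2314/11819]
x' − x̄ = [23285/11819, 40585/11819] = K·y
y = (KᵀK)⁻¹·Kᵀ·(x' − x̄) = [3, -13]
z = y + H·x̄ = [3, -13] + [0, 10] = [3, -3]

z = [3, -3]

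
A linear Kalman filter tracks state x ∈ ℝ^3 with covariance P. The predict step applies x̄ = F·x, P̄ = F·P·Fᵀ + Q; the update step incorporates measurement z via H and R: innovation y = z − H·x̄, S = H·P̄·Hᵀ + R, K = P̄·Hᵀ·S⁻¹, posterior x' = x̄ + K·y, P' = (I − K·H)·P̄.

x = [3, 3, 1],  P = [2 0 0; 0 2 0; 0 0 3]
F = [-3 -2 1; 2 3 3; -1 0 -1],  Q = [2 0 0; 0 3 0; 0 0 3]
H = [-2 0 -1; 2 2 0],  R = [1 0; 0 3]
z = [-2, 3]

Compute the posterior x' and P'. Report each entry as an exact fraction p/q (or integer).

x' = [11912/31559, 38758/31559, 31220/31559]
P' = [36914/31559 -34244/31559 -60221/31559; -34244/31559 54917/31559 54947/31559; -60221/31559 54947/31559 124556/31559]

x̄ = F·x = [-14, 18, -4]
P̄ = F·P·Fᵀ + Q = [31 -15 3; -15 56 -13; 3 -13 8]
y = z − H·x̄ = [-34, -5]
S = H·P̄·Hᵀ + R = [145 -44; -44 231]
K = P̄·Hᵀ·S⁻¹ = [-1237/2869 1780/31559; 1231/2869 13782/31559; -374/2869 -3516/31559]
x' = x̄ + K·y = [11912/31559, 38758/31559, 31220/31559]
P' = (I − K·H)·P̄ = [36914/31559 -34244/31559 -60221/31559; -34244/31559 54917/31559 54947/31559; -60221/31559 54947/31559 124556/31559]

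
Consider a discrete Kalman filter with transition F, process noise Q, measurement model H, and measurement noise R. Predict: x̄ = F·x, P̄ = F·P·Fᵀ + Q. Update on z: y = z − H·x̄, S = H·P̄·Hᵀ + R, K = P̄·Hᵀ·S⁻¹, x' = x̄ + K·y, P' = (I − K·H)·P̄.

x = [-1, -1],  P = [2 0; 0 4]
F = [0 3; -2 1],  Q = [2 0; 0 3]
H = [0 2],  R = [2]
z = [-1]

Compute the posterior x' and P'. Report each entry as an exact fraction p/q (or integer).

x' = [-129/31, -14/31]
P' = [890/31 12/31; 12/31 15/31]

x̄ = F·x = [-3, 1]
P̄ = F·P·Fᵀ + Q = [38 12; 12 15]
y = z − H·x̄ = [-3]
S = H·P̄·Hᵀ + R = [62]
K = P̄·Hᵀ·S⁻¹ = [12/31; 15/31]
x' = x̄ + K·y = [-129/31, -14/31]
P' = (I − K·H)·P̄ = [890/31 12/31; 12/31 15/31]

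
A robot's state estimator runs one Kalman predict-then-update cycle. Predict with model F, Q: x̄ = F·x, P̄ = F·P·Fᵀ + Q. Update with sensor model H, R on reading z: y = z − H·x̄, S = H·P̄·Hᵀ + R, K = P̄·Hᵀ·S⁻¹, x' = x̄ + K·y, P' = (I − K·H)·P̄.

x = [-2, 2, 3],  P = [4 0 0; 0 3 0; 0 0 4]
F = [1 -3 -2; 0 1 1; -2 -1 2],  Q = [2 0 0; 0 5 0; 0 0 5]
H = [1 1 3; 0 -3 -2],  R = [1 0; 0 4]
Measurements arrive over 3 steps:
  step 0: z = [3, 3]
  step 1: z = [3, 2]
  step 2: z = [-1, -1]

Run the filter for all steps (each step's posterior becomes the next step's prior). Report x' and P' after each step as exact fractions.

step 0: x̄ = F·x = [-14, 5, 8]
step 0: P̄ = F·P·Fᵀ + Q = [49 -17 -15; -17 12 5; -15 5 40]
step 0: y = z − H·x̄ = [-12, 34]
step 0: S = H·P̄·Hᵀ + R = [328 -250; -250 332]
step 0: K = P̄·Hᵀ·S⁻¹ = [7967/23198 11659/23198; -2045/11599 -3147/11599; 6385/23198 -915/11599]
step 0: x' = x̄ + K·y = [-11985/11599, -24463/11599, 23372/11599]
step 0: P' = (I − K·H)·P̄ = [147947/11599 31139/11599 -116735/23198; 31139/11599 14876/11599 -16020/11599; -116735/23198 -16020/11599 25860/11599]
step 1: x̄ = F·x = [14660/11599, -1091/11599, 95177/11599]
step 1: P̄ = F·P·Fᵀ + Q = [262865/11599 -86953/23198 -485136/11599; -86953/23198 66691/11599 75281/11599; -485136/11599 75281/11599 1423675/11599]
step 1: y = z − H·x̄ = [-264303/11599, 210279/11599]
step 1: S = H·P̄·Hᵀ + R = [10608147/11599 -16939025/23198; -16939025/23198 7244687/11599]
step 1: K = P̄·Hᵀ·S⁻¹ = [126849111/1765691069 416560293/1765691069; -401884260/1765691069 -555286495/1765691069; 670582490/1765691069 34949384/1765691069]
step 1: x' = x̄ + K·y = [6893034946/1765691069, -1075285996/1765691069, -158174279/1765691069]
step 1: P' = (I − K·H)·P̄ = [14002743190/1765691069 3250437806/1765691069 -5708777295/1765691069; 3250437806/1765691069 1995440296/1765691069 -1882587454/1765691069; -5708777295/1765691069 -1882587454/1765691069 2753982413/1765691069]
step 2: x̄ = F·x = [10435241492/1765691069, -1233460275/1765691069, -13027132454/1765691069]
step 2: P̄ = F·P·Fᵀ + Q = [27250450540/1765691069 -4539687933/1765691069 -43505220068/1765691069; -4539687933/1765691069 9812703146/1765691069 6546616054/1765691069; -43505220068/1765691069 6546616054/1765691069 144053117453/1765691069]
step 2: y = z − H·x̄ = [28113925076/1765691069, -31520336802/1765691069]
step 2: S = H·P̄·Hᵀ + R = [1104475901882/1765691069 -865140086815/1765691069; -865140086815/1765691069 750148955050/1765691069]
step 2: K = P̄·Hᵀ·S⁻¹ = [140203155523/1813546554455 2024875581267/9067732772275; -2051005456992/9067732772275 -14397606396463/45338663861375; 3422564220214/9067732772275 1136029467771/45338663861375]
step 2: x' = x̄ + K·y = [28604962043274/9067732772275, 62063457841989/45338663861375, -82308985488888/45338663861375]
step 2: P' = (I − K·H)·P̄ = [13469005349258/1813546554455 15569930708878/9067732772275 -27404647225851/9067732772275; 15569930708878/9067732772275 49854376916608/45338663861375 -45986352581986/45338663861375; -27404647225851/9067732772275 -45986352581986/45338663861375 66707469937437/45338663861375]

step 0: x' = [-11985/11599, -24463/11599, 23372/11599], P' = [147947/11599 31139/11599 -116735/23198; 31139/11599 14876/11599 -16020/11599; -116735/23198 -16020/11599 25860/11599]
step 1: x' = [6893034946/1765691069, -1075285996/1765691069, -158174279/1765691069], P' = [14002743190/1765691069 3250437806/1765691069 -5708777295/1765691069; 3250437806/1765691069 1995440296/1765691069 -1882587454/1765691069; -5708777295/1765691069 -1882587454/1765691069 2753982413/1765691069]
step 2: x' = [28604962043274/9067732772275, 62063457841989/45338663861375, -82308985488888/45338663861375], P' = [13469005349258/1813546554455 15569930708878/9067732772275 -27404647225851/9067732772275; 15569930708878/9067732772275 49854376916608/45338663861375 -45986352581986/45338663861375; -27404647225851/9067732772275 -45986352581986/45338663861375 66707469937437/45338663861375]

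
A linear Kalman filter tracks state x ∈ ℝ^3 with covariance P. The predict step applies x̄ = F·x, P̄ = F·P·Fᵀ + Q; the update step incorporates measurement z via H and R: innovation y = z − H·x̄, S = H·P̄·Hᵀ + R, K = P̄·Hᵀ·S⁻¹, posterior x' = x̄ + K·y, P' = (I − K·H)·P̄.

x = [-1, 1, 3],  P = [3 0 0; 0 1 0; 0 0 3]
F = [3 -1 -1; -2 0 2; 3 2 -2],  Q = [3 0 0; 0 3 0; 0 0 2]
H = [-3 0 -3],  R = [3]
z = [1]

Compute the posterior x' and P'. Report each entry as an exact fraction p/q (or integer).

x̄ = F·x = [-7, 8, -7]
P̄ = F·P·Fᵀ + Q = [34 -24 31; -24 27 -30; 31 -30 45]
y = z − H·x̄ = [-41]
S = H·P̄·Hᵀ + R = [1272]
K = P̄·Hᵀ·S⁻¹ = [-65/424; 27/212; -19/106]
x' = x̄ + K·y = [-303/424, 589/212, 37/106]
P' = (I − K·H)·P̄ = [1741/424 177/212 -419/106; 177/212 675/106 -51/53; -419/106 -51/53 219/53]

x' = [-303/424, 589/212, 37/106]
P' = [1741/424 177/212 -419/106; 177/212 675/106 -51/53; -419/106 -51/53 219/53]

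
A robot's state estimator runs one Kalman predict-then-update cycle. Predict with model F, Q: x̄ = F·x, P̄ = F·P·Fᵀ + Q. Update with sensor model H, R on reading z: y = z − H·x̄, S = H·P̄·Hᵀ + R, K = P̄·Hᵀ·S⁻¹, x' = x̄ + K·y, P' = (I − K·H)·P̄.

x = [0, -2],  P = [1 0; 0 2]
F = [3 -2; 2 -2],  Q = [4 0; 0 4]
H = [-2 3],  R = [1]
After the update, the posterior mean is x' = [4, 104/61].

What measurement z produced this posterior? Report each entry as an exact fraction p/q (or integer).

x̄ = F·x = [4, 4]
P̄ = F·P·Fᵀ + Q = [21 14; 14 16]
S = H·P̄·Hᵀ + R = [61]
K = P̄·Hᵀ·S⁻¹ = [0; 20/61]
x' − x̄ = [0, -140/61] = K·y
y = (KᵀK)⁻¹·Kᵀ·(x' − x̄) = [-7]
z = y + H·x̄ = [-7] + [4] = [-3]

z = [-3]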